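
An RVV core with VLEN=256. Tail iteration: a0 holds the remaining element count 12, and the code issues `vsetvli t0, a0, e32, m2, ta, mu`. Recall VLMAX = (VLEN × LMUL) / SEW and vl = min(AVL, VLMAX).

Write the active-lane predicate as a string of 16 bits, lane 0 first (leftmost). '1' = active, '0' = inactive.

VLMAX = (256 × 2) / 32 = 16 lanes
vl = min(AVL, VLMAX) = min(12, 16) = 12
bits (lane 0 leftmost): 1111111111110000

predicate = 1111111111110000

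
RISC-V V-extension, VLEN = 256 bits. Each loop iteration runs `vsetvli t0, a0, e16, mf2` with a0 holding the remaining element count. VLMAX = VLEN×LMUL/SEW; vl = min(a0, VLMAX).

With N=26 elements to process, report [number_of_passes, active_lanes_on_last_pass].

[iterations, last_vl] = [4, 2]

VLMAX = VLEN×LMUL/SEW = 256×1/2/16 = 8
iterations = ceil(26/8) = 4; final-pass vl = 2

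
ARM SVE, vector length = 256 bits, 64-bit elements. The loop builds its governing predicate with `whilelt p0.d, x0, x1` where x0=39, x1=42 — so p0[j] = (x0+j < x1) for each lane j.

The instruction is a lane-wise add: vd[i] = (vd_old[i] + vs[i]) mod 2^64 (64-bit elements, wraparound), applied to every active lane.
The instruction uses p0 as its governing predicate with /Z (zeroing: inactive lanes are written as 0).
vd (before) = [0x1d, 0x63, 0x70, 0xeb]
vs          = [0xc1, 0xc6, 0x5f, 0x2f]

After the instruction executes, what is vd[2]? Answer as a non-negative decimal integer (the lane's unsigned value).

vd[2] = 207

register lanes = 256/64 = 4
active while 39+j < 42, i.e. j ∈ [0,3) capped at 4 ⇒ 3
lane  0: add(0x1d,0xc1) ⇒ 0xde
lane  1: add(0x63,0xc6) ⇒ 0x129
lane  2: add(0x70,0x5f) ⇒ 0xcf
lane  3: tail/zero ⇒ 0x00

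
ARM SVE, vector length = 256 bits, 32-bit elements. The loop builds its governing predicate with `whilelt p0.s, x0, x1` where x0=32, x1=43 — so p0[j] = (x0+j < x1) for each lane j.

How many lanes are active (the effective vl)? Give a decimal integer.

vl = 8

256-bit reg / 32-bit elem → 8 lanes
p0[j] = (32+j < 43); true for j=0..7 → 8 lanes set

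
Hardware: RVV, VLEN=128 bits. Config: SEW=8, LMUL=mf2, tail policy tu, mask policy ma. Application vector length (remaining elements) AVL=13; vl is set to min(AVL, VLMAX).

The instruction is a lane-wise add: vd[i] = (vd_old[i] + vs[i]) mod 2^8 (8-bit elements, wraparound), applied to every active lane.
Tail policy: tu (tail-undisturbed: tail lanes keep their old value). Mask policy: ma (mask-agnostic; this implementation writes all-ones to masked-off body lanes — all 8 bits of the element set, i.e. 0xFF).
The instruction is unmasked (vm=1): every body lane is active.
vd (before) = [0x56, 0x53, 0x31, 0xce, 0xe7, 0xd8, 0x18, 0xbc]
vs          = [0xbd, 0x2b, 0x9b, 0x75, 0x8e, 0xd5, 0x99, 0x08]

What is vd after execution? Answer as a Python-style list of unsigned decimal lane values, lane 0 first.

VLMAX = VLEN×LMUL/SEW = 128×1/2/8 = 8
vl ← min(13, 8) = 8
vd[0] add(0x56,0xbd) -> 0x13
vd[1] add(0x53,0x2b) -> 0x7e
vd[2] add(0x31,0x9b) -> 0xcc
vd[3] add(0xce,0x75) -> 0x43
vd[4] add(0xe7,0x8e) -> 0x75
vd[5] add(0xd8,0xd5) -> 0xad
vd[6] add(0x18,0x99) -> 0xb1
vd[7] add(0xbc,0x08) -> 0xc4

vd = [19, 126, 204, 67, 117, 173, 177, 196]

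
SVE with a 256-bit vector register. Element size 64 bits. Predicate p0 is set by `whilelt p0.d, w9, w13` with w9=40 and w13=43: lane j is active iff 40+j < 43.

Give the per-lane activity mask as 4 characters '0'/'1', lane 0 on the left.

predicate = 1110

register lanes = 256/64 = 4
active while 40+j < 43, i.e. j ∈ [0,3) capped at 4 ⇒ 3
bits (lane 0 leftmost): 1110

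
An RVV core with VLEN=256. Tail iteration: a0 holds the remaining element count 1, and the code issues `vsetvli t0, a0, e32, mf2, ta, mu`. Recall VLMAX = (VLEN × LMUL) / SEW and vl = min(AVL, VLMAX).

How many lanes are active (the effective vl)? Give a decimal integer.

vl = 1

lanes per group: 256·1/2/32 = 4
vl ← min(1, 4) = 1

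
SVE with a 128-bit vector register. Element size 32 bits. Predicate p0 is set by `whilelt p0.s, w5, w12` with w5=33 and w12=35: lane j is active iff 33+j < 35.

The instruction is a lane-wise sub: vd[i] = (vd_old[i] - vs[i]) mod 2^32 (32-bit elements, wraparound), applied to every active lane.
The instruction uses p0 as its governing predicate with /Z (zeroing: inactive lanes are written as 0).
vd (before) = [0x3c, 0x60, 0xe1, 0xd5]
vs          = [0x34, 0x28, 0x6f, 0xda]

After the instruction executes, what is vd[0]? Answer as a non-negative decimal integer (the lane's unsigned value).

register lanes = 128/32 = 4
whilelt: lane j active iff 33+j < 35 → j < 2 → 2 active
  i=0: sub(0x3c,0x34) → 8
  i=1: sub(0x60,0x28) → 56
  i=2: tail/zero → 0
  i=3: tail/zero → 0

vd[0] = 8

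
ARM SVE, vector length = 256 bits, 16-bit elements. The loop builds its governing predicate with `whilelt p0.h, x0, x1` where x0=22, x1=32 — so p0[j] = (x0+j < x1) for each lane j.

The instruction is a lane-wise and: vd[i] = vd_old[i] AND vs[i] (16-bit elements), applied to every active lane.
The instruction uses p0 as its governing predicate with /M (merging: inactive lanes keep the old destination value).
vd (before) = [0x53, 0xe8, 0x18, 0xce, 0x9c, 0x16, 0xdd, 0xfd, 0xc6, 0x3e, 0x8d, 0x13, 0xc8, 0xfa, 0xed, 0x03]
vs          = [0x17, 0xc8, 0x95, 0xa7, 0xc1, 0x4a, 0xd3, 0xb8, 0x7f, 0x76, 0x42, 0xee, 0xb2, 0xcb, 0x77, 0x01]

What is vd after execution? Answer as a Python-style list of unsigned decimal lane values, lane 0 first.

lane count: 256 div 16 = 16
p0[j] = (22+j < 32); true for j=0..9 → 10 lanes set
vd[0] and(0x53,0x17) -> 0x13
vd[1] and(0xe8,0xc8) -> 0xc8
vd[2] and(0x18,0x95) -> 0x10
vd[3] and(0xce,0xa7) -> 0x86
vd[4] and(0x9c,0xc1) -> 0x80
vd[5] and(0x16,0x4a) -> 0x02
vd[6] and(0xdd,0xd3) -> 0xd1
vd[7] and(0xfd,0xb8) -> 0xb8
vd[8] and(0xc6,0x7f) -> 0x46
vd[9] and(0x3e,0x76) -> 0x36
vd[10] tail/keep -> 0x8d
vd[11] tail/keep -> 0x13
vd[12] tail/keep -> 0xc8
vd[13] tail/keep -> 0xfa
vd[14] tail/keep -> 0xed
vd[15] tail/keep -> 0x03

vd = [19, 200, 16, 134, 128, 2, 209, 184, 70, 54, 141, 19, 200, 250, 237, 3]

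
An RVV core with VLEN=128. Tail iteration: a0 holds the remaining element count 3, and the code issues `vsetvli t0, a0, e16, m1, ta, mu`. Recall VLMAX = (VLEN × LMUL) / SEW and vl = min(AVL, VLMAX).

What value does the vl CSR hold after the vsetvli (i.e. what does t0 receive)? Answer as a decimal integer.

vl = 3

VLMAX = VLEN×LMUL/SEW = 128×1/16 = 8
vl ← min(3, 8) = 3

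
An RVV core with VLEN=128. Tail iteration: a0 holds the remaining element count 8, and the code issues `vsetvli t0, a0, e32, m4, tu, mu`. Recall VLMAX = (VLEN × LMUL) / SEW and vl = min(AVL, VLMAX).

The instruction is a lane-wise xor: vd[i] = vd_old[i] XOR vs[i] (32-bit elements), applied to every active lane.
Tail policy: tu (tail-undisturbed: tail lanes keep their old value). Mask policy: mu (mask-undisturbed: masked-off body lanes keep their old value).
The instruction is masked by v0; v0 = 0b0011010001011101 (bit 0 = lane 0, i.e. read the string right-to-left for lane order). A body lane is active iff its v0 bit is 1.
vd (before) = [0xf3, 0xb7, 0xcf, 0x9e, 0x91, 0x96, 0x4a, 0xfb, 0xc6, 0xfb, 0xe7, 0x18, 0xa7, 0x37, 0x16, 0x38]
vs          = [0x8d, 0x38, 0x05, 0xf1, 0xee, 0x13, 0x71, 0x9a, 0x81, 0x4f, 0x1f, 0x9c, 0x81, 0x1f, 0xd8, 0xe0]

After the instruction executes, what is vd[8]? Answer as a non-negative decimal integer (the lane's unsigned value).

lanes per group: 128·4/32 = 16
vl ← min(8, 16) = 8
vd[0] xor(0xf3,0x8d) -> 0x7e
vd[1] mask-off/keep -> 0xb7
vd[2] xor(0xcf,0x05) -> 0xca
vd[3] xor(0x9e,0xf1) -> 0x6f
vd[4] xor(0x91,0xee) -> 0x7f
vd[5] mask-off/keep -> 0x96
vd[6] xor(0x4a,0x71) -> 0x3b
vd[7] mask-off/keep -> 0xfb
vd[8] tail/keep -> 0xc6
vd[9] tail/keep -> 0xfb
vd[10] tail/keep -> 0xe7
vd[11] tail/keep -> 0x18
vd[12] tail/keep -> 0xa7
vd[13] tail/keep -> 0x37
vd[14] tail/keep -> 0x16
vd[15] tail/keep -> 0x38

vd[8] = 198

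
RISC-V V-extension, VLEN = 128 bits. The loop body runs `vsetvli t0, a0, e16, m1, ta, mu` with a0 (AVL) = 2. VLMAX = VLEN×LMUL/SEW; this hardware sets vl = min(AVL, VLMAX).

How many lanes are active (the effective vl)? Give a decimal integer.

vl = 2

lanes per group: 128·1/16 = 8
AVL=2 ≤ VLMAX=8, so vl = 2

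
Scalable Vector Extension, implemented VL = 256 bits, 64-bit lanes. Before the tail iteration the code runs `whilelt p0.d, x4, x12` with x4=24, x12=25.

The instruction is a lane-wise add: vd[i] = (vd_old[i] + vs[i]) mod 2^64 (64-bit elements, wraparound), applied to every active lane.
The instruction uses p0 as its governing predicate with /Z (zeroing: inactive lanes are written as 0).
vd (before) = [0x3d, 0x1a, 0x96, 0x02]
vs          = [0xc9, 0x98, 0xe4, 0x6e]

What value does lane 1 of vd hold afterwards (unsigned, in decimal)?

256-bit reg / 64-bit elem → 4 lanes
active while 24+j < 25, i.e. j ∈ [0,1) capped at 4 ⇒ 1
vd[0] add(0x3d,0xc9) -> 0x106
vd[1] tail/zero -> 0x00
vd[2] tail/zero -> 0x00
vd[3] tail/zero -> 0x00

vd[1] = 0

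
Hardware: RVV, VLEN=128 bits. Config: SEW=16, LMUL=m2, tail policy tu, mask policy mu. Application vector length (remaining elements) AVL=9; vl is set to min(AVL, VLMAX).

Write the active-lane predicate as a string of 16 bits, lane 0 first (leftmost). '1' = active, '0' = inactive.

VLMAX = (128 × 2) / 16 = 16 lanes
AVL=9 ≤ VLMAX=16, so vl = 9
bits (lane 0 leftmost): 1111111110000000

predicate = 1111111110000000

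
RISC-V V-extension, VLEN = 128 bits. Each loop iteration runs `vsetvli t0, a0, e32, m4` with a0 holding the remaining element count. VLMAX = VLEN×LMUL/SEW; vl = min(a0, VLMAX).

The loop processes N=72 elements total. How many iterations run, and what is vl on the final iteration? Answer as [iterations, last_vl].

lanes per group: 128·4/32 = 16
72 elements at 16/iter → 5 passes, remainder 8 on the last

[iterations, last_vl] = [5, 8]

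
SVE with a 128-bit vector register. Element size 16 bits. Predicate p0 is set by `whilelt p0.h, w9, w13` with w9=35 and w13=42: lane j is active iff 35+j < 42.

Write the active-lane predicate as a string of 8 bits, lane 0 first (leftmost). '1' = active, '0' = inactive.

predicate = 11111110

lane count: 128 div 16 = 8
p0[j] = (35+j < 42); true for j=0..6 → 7 lanes set
bits (lane 0 leftmost): 11111110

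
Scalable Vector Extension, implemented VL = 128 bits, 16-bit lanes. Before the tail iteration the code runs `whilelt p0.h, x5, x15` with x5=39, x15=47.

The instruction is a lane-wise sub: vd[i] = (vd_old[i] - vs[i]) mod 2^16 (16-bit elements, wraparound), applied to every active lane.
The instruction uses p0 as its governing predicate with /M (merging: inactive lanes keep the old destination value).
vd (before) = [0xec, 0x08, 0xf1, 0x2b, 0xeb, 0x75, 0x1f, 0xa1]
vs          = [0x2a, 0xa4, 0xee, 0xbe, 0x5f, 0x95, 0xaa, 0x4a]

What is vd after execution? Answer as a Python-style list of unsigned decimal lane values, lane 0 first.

lane count: 128 div 16 = 8
whilelt: lane j active iff 39+j < 47 → j < 8 → 8 active
vd[0] sub(0xec,0x2a) -> 0xc2
vd[1] sub(0x08,0xa4) -> 0xff64
vd[2] sub(0xf1,0xee) -> 0x03
vd[3] sub(0x2b,0xbe) -> 0xff6d
vd[4] sub(0xeb,0x5f) -> 0x8c
vd[5] sub(0x75,0x95) -> 0xffe0
vd[6] sub(0x1f,0xaa) -> 0xff75
vd[7] sub(0xa1,0x4a) -> 0x57

vd = [194, 65380, 3, 65389, 140, 65504, 65397, 87]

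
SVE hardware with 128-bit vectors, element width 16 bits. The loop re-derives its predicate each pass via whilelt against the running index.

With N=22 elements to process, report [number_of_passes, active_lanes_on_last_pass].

[iterations, last_vl] = [3, 6]

128-bit reg / 16-bit elem → 8 lanes
N=22: ⌈22/8⌉ = 3 iters; last vl = 22 − 2×8 = 6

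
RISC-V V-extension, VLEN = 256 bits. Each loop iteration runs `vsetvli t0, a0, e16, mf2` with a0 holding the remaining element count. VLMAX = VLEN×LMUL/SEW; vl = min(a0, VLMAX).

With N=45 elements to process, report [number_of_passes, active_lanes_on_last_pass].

VLMAX = (256 × 1/2) / 16 = 8 lanes
45 elements at 8/iter → 6 passes, remainder 5 on the last

[iterations, last_vl] = [6, 5]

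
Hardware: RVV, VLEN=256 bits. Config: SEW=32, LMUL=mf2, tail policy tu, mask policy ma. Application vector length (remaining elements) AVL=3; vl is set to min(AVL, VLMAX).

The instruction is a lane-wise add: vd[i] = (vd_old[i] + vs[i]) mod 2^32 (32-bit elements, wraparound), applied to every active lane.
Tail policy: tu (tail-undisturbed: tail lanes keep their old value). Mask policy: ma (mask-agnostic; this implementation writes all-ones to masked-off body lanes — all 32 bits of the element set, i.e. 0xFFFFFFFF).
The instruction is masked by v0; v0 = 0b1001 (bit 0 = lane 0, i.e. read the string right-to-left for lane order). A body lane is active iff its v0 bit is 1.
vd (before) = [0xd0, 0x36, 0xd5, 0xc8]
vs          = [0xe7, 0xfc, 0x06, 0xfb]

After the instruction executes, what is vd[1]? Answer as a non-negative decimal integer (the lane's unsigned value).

VLMAX = (256 × 1/2) / 32 = 4 lanes
vl ← min(3, 4) = 3
lane  0: add(0xd0,0xe7) ⇒ 0x1b7
lane  1: mask-off/ones ⇒ 0xffffffff
lane  2: mask-off/ones ⇒ 0xffffffff
lane  3: tail/keep ⇒ 0xc8

vd[1] = 4294967295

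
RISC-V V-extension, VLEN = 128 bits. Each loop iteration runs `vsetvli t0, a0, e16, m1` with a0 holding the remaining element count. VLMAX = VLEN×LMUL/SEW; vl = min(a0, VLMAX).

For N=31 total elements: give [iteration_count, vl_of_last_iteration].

VLMAX = VLEN×LMUL/SEW = 128×1/16 = 8
31 elements at 8/iter → 4 passes, remainder 7 on the last

[iterations, last_vl] = [4, 7]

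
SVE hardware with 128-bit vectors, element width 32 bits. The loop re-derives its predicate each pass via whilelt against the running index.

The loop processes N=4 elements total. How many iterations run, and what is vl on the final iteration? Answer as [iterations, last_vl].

lane count: 128 div 32 = 4
iterations = ceil(4/4) = 1; final-pass vl = 4

[iterations, last_vl] = [1, 4]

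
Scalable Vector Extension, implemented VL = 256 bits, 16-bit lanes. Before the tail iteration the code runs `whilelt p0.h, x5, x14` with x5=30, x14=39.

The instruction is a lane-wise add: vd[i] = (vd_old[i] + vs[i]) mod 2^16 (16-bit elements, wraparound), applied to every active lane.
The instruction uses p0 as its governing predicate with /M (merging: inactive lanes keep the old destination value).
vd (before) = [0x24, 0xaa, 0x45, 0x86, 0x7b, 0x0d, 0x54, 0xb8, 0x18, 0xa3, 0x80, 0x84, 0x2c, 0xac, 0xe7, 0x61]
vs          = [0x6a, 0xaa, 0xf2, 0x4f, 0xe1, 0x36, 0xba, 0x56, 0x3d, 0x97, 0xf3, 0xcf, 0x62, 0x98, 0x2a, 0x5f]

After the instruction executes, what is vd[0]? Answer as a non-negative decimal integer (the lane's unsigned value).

vd[0] = 142

256-bit reg / 16-bit elem → 16 lanes
p0[j] = (30+j < 39); true for j=0..8 → 9 lanes set
[0] add(0x24,0x6a) = 0x8e
[1] add(0xaa,0xaa) = 0x154
[2] add(0x45,0xf2) = 0x137
[3] add(0x86,0x4f) = 0xd5
[4] add(0x7b,0xe1) = 0x15c
[5] add(0x0d,0x36) = 0x43
[6] add(0x54,0xba) = 0x10e
[7] add(0xb8,0x56) = 0x10e
[8] add(0x18,0x3d) = 0x55
[9] tail/keep = 0xa3
[10] tail/keep = 0x80
[11] tail/keep = 0x84
[12] tail/keep = 0x2c
[13] tail/keep = 0xac
[14] tail/keep = 0xe7
[15] tail/keep = 0x61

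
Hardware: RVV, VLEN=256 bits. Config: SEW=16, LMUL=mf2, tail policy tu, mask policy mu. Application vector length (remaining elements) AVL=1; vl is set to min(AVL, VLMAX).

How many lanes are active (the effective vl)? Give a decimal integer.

vl = 1

VLMAX = (256 × 1/2) / 16 = 8 lanes
vl = min(AVL, VLMAX) = min(1, 8) = 1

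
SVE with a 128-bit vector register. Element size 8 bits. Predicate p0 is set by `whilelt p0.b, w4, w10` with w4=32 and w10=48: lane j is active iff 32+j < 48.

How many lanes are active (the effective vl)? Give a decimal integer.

lane count: 128 div 8 = 16
whilelt: lane j active iff 32+j < 48 → j < 16 → 16 active

vl = 16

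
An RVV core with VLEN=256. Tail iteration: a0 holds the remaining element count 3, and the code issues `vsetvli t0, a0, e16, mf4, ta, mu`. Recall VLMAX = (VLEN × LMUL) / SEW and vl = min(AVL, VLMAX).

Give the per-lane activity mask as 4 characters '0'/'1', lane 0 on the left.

predicate = 1110

lanes per group: 256·1/4/16 = 4
vl ← min(3, 4) = 3
bits (lane 0 leftmost): 1110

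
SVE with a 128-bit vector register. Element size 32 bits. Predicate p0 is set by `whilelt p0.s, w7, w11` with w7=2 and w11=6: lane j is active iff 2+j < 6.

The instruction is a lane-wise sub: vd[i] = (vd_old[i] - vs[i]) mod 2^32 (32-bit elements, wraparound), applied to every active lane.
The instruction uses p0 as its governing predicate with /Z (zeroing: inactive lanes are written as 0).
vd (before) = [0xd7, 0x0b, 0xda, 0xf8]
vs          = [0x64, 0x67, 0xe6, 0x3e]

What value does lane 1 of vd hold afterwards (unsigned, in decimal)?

lane count: 128 div 32 = 4
p0[j] = (2+j < 6); true for j=0..3 → 4 lanes set
  i=0: sub(0xd7,0x64) → 115
  i=1: sub(0x0b,0x67) → 4294967204
  i=2: sub(0xda,0xe6) → 4294967284
  i=3: sub(0xf8,0x3e) → 186

vd[1] = 4294967204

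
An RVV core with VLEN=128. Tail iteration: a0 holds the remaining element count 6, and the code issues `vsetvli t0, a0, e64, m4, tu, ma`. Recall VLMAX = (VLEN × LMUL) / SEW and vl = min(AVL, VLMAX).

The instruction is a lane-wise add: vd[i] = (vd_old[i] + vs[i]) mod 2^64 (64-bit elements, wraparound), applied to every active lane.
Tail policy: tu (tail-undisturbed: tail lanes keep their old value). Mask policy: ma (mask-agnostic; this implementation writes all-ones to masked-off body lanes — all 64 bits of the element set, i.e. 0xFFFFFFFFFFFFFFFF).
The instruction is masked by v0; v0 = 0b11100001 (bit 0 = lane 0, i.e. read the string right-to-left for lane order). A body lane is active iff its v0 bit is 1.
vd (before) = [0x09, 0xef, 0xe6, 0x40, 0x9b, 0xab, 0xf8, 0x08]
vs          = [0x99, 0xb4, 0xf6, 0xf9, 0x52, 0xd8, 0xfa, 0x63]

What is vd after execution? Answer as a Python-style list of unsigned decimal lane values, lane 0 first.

lanes per group: 128·4/64 = 8
AVL=6 ≤ VLMAX=8, so vl = 6
vd[0] add(0x09,0x99) -> 0xa2
vd[1] mask-off/ones -> 0xffffffffffffffff
vd[2] mask-off/ones -> 0xffffffffffffffff
vd[3] mask-off/ones -> 0xffffffffffffffff
vd[4] mask-off/ones -> 0xffffffffffffffff
vd[5] add(0xab,0xd8) -> 0x183
vd[6] tail/keep -> 0xf8
vd[7] tail/keep -> 0x08

vd = [162, 18446744073709551615, 18446744073709551615, 18446744073709551615, 18446744073709551615, 387, 248, 8]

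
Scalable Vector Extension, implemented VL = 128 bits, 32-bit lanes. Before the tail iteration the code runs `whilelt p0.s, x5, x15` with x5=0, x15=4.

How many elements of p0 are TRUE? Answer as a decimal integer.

vl = 4

register lanes = 128/32 = 4
whilelt: lane j active iff 0+j < 4 → j < 4 → 4 active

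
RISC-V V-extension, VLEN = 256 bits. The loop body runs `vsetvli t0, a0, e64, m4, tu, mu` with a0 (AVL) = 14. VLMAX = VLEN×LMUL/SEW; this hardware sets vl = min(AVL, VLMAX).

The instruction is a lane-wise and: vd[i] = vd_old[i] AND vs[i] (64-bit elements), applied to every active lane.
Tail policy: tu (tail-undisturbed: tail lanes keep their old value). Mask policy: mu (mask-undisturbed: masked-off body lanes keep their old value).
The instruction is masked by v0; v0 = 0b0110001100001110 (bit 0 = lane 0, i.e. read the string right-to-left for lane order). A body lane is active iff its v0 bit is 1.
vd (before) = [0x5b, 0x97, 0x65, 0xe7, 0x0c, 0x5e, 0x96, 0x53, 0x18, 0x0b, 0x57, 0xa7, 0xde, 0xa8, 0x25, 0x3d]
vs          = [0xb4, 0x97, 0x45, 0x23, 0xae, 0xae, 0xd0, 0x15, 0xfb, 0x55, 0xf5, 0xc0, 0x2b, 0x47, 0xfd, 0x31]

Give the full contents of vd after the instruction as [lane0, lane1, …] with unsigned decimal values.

VLMAX = (256 × 4) / 64 = 16 lanes
vl ← min(14, 16) = 14
[0] mask-off/keep = 0x5b
[1] and(0x97,0x97) = 0x97
[2] and(0x65,0x45) = 0x45
[3] and(0xe7,0x23) = 0x23
[4] mask-off/keep = 0x0c
[5] mask-off/keep = 0x5e
[6] mask-off/keep = 0x96
[7] mask-off/keep = 0x53
[8] and(0x18,0xfb) = 0x18
[9] and(0x0b,0x55) = 0x01
[10] mask-off/keep = 0x57
[11] mask-off/keep = 0xa7
[12] mask-off/keep = 0xde
[13] and(0xa8,0x47) = 0x00
[14] tail/keep = 0x25
[15] tail/keep = 0x3d

vd = [91, 151, 69, 35, 12, 94, 150, 83, 24, 1, 87, 167, 222, 0, 37, 61]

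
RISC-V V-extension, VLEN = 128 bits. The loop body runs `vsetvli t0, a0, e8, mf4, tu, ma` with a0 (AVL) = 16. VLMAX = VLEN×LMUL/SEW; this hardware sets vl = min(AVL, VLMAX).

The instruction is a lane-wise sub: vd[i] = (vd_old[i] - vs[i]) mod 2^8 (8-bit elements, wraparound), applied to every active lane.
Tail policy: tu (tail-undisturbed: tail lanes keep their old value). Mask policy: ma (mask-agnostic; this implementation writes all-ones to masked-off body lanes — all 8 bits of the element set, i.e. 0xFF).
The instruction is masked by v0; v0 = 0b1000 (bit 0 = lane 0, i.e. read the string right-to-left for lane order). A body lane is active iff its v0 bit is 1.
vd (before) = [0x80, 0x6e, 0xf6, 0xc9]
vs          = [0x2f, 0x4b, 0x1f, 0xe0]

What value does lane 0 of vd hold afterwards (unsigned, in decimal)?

vd[0] = 255

VLMAX = (128 × 1/4) / 8 = 4 lanes
vl ← min(16, 4) = 4
lane  0: mask-off/ones ⇒ 0xff
lane  1: mask-off/ones ⇒ 0xff
lane  2: mask-off/ones ⇒ 0xff
lane  3: sub(0xc9,0xe0) ⇒ 0xe9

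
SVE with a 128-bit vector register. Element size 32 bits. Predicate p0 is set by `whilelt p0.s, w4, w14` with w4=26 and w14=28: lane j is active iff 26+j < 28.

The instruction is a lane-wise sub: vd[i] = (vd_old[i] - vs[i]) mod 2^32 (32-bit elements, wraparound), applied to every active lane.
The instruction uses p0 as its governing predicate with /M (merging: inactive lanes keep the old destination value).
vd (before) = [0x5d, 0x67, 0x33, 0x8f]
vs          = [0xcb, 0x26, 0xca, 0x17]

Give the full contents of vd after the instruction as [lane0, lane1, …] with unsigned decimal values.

vd = [4294967186, 65, 51, 143]

128-bit reg / 32-bit elem → 4 lanes
whilelt: lane j active iff 26+j < 28 → j < 2 → 2 active
lane  0: sub(0x5d,0xcb) ⇒ 0xffffff92
lane  1: sub(0x67,0x26) ⇒ 0x41
lane  2: tail/keep ⇒ 0x33
lane  3: tail/keep ⇒ 0x8f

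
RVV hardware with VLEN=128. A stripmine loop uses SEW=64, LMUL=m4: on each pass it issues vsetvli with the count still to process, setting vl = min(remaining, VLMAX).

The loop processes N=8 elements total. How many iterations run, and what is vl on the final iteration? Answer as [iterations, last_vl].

[iterations, last_vl] = [1, 8]

VLMAX = VLEN×LMUL/SEW = 128×4/64 = 8
iterations = ceil(8/8) = 1; final-pass vl = 8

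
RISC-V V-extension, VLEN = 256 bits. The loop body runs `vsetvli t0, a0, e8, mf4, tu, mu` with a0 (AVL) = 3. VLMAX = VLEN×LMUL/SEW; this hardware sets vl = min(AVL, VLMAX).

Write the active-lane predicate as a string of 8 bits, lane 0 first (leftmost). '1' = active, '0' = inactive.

VLMAX = VLEN×LMUL/SEW = 256×1/4/8 = 8
AVL=3 ≤ VLMAX=8, so vl = 3
bits (lane 0 leftmost): 11100000

predicate = 11100000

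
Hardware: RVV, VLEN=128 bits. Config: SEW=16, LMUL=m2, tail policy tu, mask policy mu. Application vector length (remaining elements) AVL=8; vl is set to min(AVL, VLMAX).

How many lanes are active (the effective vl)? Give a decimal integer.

lanes per group: 128·2/16 = 16
vl ← min(8, 16) = 8

vl = 8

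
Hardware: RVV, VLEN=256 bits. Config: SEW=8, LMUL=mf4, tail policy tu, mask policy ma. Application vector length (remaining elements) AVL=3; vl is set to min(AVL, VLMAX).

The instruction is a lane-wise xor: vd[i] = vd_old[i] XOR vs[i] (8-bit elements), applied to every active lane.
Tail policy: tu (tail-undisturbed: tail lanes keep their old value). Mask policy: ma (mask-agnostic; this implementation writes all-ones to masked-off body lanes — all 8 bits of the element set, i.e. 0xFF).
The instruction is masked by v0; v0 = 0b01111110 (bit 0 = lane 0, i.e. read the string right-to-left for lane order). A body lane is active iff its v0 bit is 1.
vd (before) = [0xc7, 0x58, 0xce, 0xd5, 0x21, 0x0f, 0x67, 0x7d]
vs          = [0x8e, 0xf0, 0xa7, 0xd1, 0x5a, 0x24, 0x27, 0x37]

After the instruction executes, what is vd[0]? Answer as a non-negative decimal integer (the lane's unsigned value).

vd[0] = 255

VLMAX = VLEN×LMUL/SEW = 256×1/4/8 = 8
vl ← min(3, 8) = 3
vd[0] mask-off/ones -> 0xff
vd[1] xor(0x58,0xf0) -> 0xa8
vd[2] xor(0xce,0xa7) -> 0x69
vd[3] tail/keep -> 0xd5
vd[4] tail/keep -> 0x21
vd[5] tail/keep -> 0x0f
vd[6] tail/keep -> 0x67
vd[7] tail/keep -> 0x7d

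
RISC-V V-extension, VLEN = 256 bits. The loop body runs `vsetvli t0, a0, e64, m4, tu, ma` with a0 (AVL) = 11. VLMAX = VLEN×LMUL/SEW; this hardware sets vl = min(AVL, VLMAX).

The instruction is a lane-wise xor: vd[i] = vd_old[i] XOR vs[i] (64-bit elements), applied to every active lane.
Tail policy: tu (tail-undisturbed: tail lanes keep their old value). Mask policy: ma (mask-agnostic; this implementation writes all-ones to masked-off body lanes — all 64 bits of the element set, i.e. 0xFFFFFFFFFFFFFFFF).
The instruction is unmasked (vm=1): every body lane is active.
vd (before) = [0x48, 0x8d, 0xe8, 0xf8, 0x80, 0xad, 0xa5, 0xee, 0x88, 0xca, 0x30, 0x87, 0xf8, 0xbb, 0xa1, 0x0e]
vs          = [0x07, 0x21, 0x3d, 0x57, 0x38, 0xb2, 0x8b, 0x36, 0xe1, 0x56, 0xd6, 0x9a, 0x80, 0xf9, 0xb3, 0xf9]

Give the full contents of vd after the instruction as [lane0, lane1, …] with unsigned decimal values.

vd = [79, 172, 213, 175, 184, 31, 46, 216, 105, 156, 230, 135, 248, 187, 161, 14]

lanes per group: 256·4/64 = 16
vl ← min(11, 16) = 11
[0] xor(0x48,0x07) = 0x4f
[1] xor(0x8d,0x21) = 0xac
[2] xor(0xe8,0x3d) = 0xd5
[3] xor(0xf8,0x57) = 0xaf
[4] xor(0x80,0x38) = 0xb8
[5] xor(0xad,0xb2) = 0x1f
[6] xor(0xa5,0x8b) = 0x2e
[7] xor(0xee,0x36) = 0xd8
[8] xor(0x88,0xe1) = 0x69
[9] xor(0xca,0x56) = 0x9c
[10] xor(0x30,0xd6) = 0xe6
[11] tail/keep = 0x87
[12] tail/keep = 0xf8
[13] tail/keep = 0xbb
[14] tail/keep = 0xa1
[15] tail/keep = 0x0e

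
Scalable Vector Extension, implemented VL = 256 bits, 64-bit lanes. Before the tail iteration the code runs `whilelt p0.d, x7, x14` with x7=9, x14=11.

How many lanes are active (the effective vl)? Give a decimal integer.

vl = 2

register lanes = 256/64 = 4
whilelt: lane j active iff 9+j < 11 → j < 2 → 2 active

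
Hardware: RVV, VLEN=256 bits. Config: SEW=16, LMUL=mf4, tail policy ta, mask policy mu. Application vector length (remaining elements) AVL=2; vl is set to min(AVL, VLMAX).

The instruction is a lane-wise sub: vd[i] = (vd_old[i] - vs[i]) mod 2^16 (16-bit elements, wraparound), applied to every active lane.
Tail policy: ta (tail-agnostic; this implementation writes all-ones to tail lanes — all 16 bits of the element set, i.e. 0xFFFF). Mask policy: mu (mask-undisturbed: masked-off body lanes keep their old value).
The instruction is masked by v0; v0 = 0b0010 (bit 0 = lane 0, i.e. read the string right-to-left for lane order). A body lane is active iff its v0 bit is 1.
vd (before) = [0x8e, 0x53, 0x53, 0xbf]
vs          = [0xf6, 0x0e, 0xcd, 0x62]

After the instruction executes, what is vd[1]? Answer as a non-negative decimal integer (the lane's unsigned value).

VLMAX = (256 × 1/4) / 16 = 4 lanes
AVL=2 ≤ VLMAX=4, so vl = 2
[0] mask-off/keep = 0x8e
[1] sub(0x53,0x0e) = 0x45
[2] tail/ones = 0xffff
[3] tail/ones = 0xffff

vd[1] = 69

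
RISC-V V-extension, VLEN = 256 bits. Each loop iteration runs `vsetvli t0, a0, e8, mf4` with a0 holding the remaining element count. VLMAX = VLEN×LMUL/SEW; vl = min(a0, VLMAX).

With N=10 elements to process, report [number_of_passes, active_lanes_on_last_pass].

[iterations, last_vl] = [2, 2]

VLMAX = (256 × 1/4) / 8 = 8 lanes
N=10: ⌈10/8⌉ = 2 iters; last vl = 10 − 1×8 = 2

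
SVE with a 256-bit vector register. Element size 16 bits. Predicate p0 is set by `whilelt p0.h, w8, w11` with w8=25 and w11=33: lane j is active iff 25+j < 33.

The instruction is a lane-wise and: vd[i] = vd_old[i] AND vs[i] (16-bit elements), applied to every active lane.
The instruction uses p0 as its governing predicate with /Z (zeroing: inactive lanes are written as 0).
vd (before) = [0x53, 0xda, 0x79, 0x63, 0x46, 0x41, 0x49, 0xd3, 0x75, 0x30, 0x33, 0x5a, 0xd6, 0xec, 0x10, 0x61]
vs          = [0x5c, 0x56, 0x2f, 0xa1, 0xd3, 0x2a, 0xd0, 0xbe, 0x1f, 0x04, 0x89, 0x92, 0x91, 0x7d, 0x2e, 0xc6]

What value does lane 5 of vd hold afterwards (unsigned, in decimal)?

lane count: 256 div 16 = 16
active while 25+j < 33, i.e. j ∈ [0,8) capped at 16 ⇒ 8
lane  0: and(0x53,0x5c) ⇒ 0x50
lane  1: and(0xda,0x56) ⇒ 0x52
lane  2: and(0x79,0x2f) ⇒ 0x29
lane  3: and(0x63,0xa1) ⇒ 0x21
lane  4: and(0x46,0xd3) ⇒ 0x42
lane  5: and(0x41,0x2a) ⇒ 0x00
lane  6: and(0x49,0xd0) ⇒ 0x40
lane  7: and(0xd3,0xbe) ⇒ 0x92
lane  8: tail/zero ⇒ 0x00
lane  9: tail/zero ⇒ 0x00
lane 10: tail/zero ⇒ 0x00
lane 11: tail/zero ⇒ 0x00
lane 12: tail/zero ⇒ 0x00
lane 13: tail/zero ⇒ 0x00
lane 14: tail/zero ⇒ 0x00
lane 15: tail/zero ⇒ 0x00

vd[5] = 0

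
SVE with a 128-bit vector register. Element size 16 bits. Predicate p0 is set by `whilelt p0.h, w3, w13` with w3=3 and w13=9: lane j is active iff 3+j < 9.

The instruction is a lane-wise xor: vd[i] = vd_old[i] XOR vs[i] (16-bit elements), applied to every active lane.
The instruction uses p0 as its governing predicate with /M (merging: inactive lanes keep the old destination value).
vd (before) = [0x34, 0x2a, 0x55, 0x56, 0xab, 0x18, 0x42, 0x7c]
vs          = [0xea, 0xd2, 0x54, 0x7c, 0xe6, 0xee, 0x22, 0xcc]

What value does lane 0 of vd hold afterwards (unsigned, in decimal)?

vd[0] = 222

register lanes = 128/16 = 8
active while 3+j < 9, i.e. j ∈ [0,6) capped at 8 ⇒ 6
[0] xor(0x34,0xea) = 0xde
[1] xor(0x2a,0xd2) = 0xf8
[2] xor(0x55,0x54) = 0x01
[3] xor(0x56,0x7c) = 0x2a
[4] xor(0xab,0xe6) = 0x4d
[5] xor(0x18,0xee) = 0xf6
[6] tail/keep = 0x42
[7] tail/keep = 0x7c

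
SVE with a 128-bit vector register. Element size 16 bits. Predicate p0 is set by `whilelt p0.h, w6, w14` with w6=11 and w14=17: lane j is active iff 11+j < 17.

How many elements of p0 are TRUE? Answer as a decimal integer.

register lanes = 128/16 = 8
whilelt: lane j active iff 11+j < 17 → j < 6 → 6 active

vl = 6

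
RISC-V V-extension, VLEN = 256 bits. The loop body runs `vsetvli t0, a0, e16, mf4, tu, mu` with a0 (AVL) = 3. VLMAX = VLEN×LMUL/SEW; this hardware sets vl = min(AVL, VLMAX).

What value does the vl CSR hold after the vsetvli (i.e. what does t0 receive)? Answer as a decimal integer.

vl = 3

VLMAX = VLEN×LMUL/SEW = 256×1/4/16 = 4
AVL=3 ≤ VLMAX=4, so vl = 3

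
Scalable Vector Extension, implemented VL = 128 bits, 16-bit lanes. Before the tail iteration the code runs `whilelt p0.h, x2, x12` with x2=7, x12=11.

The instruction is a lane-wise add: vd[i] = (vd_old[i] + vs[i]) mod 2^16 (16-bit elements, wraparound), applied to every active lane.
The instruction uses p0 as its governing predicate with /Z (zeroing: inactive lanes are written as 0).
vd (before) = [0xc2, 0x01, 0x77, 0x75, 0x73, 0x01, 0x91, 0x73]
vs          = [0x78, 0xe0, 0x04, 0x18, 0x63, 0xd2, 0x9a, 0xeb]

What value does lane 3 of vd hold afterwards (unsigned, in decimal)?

vd[3] = 141

128-bit reg / 16-bit elem → 8 lanes
whilelt: lane j active iff 7+j < 11 → j < 4 → 4 active
lane  0: add(0xc2,0x78) ⇒ 0x13a
lane  1: add(0x01,0xe0) ⇒ 0xe1
lane  2: add(0x77,0x04) ⇒ 0x7b
lane  3: add(0x75,0x18) ⇒ 0x8d
lane  4: tail/zero ⇒ 0x00
lane  5: tail/zero ⇒ 0x00
lane  6: tail/zero ⇒ 0x00
lane  7: tail/zero ⇒ 0x00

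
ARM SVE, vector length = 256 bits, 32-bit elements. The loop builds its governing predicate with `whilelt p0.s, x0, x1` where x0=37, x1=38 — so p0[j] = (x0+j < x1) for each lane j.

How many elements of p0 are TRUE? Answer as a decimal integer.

256-bit reg / 32-bit elem → 8 lanes
p0[j] = (37+j < 38); true for j=0..0 → 1 lanes set

vl = 1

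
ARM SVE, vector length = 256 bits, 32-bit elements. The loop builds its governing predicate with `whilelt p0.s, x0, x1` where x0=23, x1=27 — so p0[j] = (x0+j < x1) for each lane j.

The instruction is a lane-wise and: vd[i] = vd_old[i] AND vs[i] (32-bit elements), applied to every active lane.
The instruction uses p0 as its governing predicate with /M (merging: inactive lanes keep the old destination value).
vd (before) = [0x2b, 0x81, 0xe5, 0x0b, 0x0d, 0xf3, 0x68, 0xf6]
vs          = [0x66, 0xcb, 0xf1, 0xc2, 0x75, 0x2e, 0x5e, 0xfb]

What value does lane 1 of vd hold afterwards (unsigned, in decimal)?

register lanes = 256/32 = 8
active while 23+j < 27, i.e. j ∈ [0,4) capped at 8 ⇒ 4
vd[0] and(0x2b,0x66) -> 0x22
vd[1] and(0x81,0xcb) -> 0x81
vd[2] and(0xe5,0xf1) -> 0xe1
vd[3] and(0x0b,0xc2) -> 0x02
vd[4] tail/keep -> 0x0d
vd[5] tail/keep -> 0xf3
vd[6] tail/keep -> 0x68
vd[7] tail/keep -> 0xf6

vd[1] = 129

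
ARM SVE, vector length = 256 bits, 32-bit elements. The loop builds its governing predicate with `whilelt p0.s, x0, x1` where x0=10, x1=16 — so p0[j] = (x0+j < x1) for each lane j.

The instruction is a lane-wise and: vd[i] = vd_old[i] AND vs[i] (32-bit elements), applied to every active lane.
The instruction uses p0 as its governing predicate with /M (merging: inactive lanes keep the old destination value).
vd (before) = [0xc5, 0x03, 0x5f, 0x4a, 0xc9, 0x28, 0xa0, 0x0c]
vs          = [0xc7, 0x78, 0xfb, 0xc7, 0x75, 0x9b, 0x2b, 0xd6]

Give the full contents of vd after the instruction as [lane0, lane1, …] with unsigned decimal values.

lane count: 256 div 32 = 8
whilelt: lane j active iff 10+j < 16 → j < 6 → 6 active
  i=0: and(0xc5,0xc7) → 197
  i=1: and(0x03,0x78) → 0
  i=2: and(0x5f,0xfb) → 91
  i=3: and(0x4a,0xc7) → 66
  i=4: and(0xc9,0x75) → 65
  i=5: and(0x28,0x9b) → 8
  i=6: tail/keep → 160
  i=7: tail/keep → 12

vd = [197, 0, 91, 66, 65, 8, 160, 12]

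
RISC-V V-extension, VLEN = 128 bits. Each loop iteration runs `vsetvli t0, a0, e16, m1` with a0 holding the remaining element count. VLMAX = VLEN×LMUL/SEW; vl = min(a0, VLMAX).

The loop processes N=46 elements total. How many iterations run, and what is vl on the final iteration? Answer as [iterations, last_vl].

VLMAX = VLEN×LMUL/SEW = 128×1/16 = 8
N=46: ⌈46/8⌉ = 6 iters; last vl = 46 − 5×8 = 6

[iterations, last_vl] = [6, 6]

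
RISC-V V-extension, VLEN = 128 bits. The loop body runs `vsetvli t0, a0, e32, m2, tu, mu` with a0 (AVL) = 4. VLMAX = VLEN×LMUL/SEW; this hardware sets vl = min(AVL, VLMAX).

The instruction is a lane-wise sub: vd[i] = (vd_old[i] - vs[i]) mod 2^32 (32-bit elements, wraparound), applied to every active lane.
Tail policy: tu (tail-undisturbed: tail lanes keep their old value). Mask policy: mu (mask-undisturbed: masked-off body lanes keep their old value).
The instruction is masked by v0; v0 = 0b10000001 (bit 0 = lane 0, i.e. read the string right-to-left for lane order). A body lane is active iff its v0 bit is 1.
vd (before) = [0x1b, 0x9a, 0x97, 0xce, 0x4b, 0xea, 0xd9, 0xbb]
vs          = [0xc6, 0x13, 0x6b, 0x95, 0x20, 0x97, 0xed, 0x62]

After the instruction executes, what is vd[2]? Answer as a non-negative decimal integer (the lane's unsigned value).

vd[2] = 151

VLMAX = (128 × 2) / 32 = 8 lanes
vl = min(AVL, VLMAX) = min(4, 8) = 4
vd[0] sub(0x1b,0xc6) -> 0xffffff55
vd[1] mask-off/keep -> 0x9a
vd[2] mask-off/keep -> 0x97
vd[3] mask-off/keep -> 0xce
vd[4] tail/keep -> 0x4b
vd[5] tail/keep -> 0xea
vd[6] tail/keep -> 0xd9
vd[7] tail/keep -> 0xbb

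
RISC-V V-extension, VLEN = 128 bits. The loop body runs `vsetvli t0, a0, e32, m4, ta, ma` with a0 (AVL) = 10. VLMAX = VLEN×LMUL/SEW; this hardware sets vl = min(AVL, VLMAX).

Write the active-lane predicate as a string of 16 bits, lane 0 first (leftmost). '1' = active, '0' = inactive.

lanes per group: 128·4/32 = 16
vl = min(AVL, VLMAX) = min(10, 16) = 10
bits (lane 0 leftmost): 1111111111000000

predicate = 1111111111000000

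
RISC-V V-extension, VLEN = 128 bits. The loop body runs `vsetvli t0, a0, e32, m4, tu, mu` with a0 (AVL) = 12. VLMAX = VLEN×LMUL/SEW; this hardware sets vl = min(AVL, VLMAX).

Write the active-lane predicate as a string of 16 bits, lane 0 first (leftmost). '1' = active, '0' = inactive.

predicate = 1111111111110000

lanes per group: 128·4/32 = 16
AVL=12 ≤ VLMAX=16, so vl = 12
bits (lane 0 leftmost): 1111111111110000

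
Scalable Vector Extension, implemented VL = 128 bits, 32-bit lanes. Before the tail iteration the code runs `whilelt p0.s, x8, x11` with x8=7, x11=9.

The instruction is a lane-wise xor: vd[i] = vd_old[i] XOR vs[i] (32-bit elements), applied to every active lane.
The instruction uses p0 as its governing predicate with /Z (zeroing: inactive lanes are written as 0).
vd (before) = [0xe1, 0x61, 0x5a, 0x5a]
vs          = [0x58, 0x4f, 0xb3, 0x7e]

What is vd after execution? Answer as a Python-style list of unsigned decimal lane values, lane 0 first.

vd = [185, 46, 0, 0]

128-bit reg / 32-bit elem → 4 lanes
whilelt: lane j active iff 7+j < 9 → j < 2 → 2 active
lane  0: xor(0xe1,0x58) ⇒ 0xb9
lane  1: xor(0x61,0x4f) ⇒ 0x2e
lane  2: tail/zero ⇒ 0x00
lane  3: tail/zero ⇒ 0x00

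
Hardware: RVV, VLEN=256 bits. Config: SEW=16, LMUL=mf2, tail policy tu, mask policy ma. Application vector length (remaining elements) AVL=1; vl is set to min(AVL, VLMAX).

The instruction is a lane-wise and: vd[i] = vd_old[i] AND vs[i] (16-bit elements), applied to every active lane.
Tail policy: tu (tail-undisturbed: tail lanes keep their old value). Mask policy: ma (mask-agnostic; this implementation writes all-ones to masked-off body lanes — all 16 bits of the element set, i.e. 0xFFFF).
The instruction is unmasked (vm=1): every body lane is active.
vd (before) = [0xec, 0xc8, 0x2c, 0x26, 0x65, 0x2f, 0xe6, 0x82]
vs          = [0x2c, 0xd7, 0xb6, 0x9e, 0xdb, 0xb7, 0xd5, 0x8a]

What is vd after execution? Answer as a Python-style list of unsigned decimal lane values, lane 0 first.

lanes per group: 256·1/2/16 = 8
vl ← min(1, 8) = 1
[0] and(0xec,0x2c) = 0x2c
[1] tail/keep = 0xc8
[2] tail/keep = 0x2c
[3] tail/keep = 0x26
[4] tail/keep = 0x65
[5] tail/keep = 0x2f
[6] tail/keep = 0xe6
[7] tail/keep = 0x82

vd = [44, 200, 44, 38, 101, 47, 230, 130]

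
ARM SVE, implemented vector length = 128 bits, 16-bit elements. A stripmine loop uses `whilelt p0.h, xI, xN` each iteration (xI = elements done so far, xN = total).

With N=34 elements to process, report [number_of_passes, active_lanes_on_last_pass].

lane count: 128 div 16 = 8
N=34: ⌈34/8⌉ = 5 iters; last vl = 34 − 4×8 = 2

[iterations, last_vl] = [5, 2]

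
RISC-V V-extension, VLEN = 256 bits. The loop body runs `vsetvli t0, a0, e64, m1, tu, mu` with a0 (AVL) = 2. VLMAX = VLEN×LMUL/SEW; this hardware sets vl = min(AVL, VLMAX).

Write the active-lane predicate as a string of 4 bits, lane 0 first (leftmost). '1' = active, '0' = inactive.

lanes per group: 256·1/64 = 4
AVL=2 ≤ VLMAX=4, so vl = 2
bits (lane 0 leftmost): 1100

predicate = 1100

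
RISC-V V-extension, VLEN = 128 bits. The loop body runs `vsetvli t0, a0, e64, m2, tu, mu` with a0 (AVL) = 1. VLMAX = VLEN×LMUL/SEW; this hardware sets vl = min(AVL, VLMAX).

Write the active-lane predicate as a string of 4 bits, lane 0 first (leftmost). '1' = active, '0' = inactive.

lanes per group: 128·2/64 = 4
AVL=1 ≤ VLMAX=4, so vl = 1
bits (lane 0 leftmost): 1000

predicate = 1000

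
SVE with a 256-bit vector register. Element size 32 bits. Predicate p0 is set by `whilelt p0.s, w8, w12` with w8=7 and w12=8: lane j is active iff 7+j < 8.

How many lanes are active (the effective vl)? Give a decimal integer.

256-bit reg / 32-bit elem → 8 lanes
p0[j] = (7+j < 8); true for j=0..0 → 1 lanes set

vl = 1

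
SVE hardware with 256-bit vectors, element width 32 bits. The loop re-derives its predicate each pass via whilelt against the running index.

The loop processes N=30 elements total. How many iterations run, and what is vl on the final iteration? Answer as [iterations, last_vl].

register lanes = 256/32 = 8
iterations = ceil(30/8) = 4; final-pass vl = 6

[iterations, last_vl] = [4, 6]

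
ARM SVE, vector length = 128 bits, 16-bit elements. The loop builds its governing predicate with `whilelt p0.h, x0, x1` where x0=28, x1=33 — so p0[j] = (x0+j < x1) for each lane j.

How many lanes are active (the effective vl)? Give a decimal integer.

vl = 5

128-bit reg / 16-bit elem → 8 lanes
active while 28+j < 33, i.e. j ∈ [0,5) capped at 8 ⇒ 5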